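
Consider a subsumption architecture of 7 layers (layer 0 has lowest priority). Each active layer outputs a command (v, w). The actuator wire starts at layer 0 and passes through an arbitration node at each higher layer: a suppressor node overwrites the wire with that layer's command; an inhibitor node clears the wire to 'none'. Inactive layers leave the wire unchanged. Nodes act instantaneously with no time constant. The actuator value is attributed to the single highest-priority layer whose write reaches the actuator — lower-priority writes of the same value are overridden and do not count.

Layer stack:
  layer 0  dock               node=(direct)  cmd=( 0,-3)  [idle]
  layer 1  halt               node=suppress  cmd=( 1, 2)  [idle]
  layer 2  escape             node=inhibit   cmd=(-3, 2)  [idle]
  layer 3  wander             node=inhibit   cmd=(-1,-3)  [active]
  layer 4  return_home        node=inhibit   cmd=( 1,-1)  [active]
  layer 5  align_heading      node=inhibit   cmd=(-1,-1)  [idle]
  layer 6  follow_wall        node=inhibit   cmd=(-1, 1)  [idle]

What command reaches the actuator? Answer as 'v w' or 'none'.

layer 0 (dock) idle — none
layer 1 (halt) idle — unchanged: none
layer 2 (escape) idle — unchanged: none
layer 3 (wander) active — inhibits: none
layer 4 (return_home) active — inhibits: none
layer 5 (align_heading) idle — unchanged: none
layer 6 (follow_wall) idle — unchanged: none
→ actuator none

none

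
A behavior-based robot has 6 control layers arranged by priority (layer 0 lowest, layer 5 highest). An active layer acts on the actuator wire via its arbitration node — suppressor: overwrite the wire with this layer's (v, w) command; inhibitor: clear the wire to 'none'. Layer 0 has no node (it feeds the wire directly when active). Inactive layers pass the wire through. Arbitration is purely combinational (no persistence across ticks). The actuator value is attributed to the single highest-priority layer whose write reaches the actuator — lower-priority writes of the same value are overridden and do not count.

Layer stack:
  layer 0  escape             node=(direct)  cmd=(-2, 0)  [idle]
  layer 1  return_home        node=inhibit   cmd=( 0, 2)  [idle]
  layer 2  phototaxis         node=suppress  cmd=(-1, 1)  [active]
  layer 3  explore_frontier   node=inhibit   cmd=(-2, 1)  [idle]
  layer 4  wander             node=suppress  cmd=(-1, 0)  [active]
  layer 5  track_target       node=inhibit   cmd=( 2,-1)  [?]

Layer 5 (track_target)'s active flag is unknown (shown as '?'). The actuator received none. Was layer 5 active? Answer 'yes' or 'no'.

If layer 5 is active=yes:
  actuator would be none
If layer 5 is active=no:
  actuator would be (-1, 0)
Observed none, so layer 5 was active.

yes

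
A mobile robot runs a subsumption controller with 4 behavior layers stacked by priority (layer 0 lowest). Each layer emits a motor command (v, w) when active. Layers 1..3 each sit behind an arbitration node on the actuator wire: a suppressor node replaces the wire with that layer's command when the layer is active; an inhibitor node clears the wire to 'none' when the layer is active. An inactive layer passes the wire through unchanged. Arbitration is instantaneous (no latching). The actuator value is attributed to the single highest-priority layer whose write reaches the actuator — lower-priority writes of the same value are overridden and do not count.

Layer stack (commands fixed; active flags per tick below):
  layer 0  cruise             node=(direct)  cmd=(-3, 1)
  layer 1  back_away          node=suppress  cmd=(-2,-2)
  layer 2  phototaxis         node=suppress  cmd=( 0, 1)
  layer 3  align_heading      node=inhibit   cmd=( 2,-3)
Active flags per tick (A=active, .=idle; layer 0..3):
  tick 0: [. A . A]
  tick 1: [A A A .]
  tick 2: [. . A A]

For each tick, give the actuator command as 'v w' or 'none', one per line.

tick 0:
  layer 0 (cruise) idle — none
  layer 1 (back_away) active — suppresses: (-2, -2)
  layer 2 (phototaxis) idle — unchanged: (-2, -2)
  layer 3 (align_heading) active — inhibits: none
  → actuator none
tick 1:
  layer 0 (cruise) active — direct: (-3, 1)
  layer 1 (back_away) active — suppresses: (-2, -2)
  layer 2 (phototaxis) active — suppresses: (0, 1)
  layer 3 (align_heading) idle — unchanged: (0, 1)
  → actuator (0, 1)
tick 2:
  layer 0 (cruise) idle — none
  layer 1 (back_away) idle — unchanged: none
  layer 2 (phototaxis) active — suppresses: (0, 1)
  layer 3 (align_heading) active — inhibits: none
  → actuator none

none
0 1
none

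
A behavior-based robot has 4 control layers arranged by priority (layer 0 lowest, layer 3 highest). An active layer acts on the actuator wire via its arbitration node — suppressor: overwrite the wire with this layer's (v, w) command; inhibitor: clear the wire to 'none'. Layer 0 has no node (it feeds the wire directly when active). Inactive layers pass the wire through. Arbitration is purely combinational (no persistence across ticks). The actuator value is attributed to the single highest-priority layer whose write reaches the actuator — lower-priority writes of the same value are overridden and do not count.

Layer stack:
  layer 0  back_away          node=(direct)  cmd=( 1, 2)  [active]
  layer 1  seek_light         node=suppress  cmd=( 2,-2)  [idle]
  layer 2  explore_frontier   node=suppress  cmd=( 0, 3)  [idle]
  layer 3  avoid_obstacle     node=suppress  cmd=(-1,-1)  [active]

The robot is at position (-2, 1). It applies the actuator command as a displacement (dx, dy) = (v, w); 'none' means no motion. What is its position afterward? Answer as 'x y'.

[0] back_away on; wire := (1, 2)
[1] seek_light off; pass (1, 2)
[2] explore_frontier off; pass (1, 2)
[3] avoid_obstacle on (suppress); wire := (-1, -1)
output (-1, -1)
position: (-2, 1) + (-1, -1) = (-3, 0)

-3 0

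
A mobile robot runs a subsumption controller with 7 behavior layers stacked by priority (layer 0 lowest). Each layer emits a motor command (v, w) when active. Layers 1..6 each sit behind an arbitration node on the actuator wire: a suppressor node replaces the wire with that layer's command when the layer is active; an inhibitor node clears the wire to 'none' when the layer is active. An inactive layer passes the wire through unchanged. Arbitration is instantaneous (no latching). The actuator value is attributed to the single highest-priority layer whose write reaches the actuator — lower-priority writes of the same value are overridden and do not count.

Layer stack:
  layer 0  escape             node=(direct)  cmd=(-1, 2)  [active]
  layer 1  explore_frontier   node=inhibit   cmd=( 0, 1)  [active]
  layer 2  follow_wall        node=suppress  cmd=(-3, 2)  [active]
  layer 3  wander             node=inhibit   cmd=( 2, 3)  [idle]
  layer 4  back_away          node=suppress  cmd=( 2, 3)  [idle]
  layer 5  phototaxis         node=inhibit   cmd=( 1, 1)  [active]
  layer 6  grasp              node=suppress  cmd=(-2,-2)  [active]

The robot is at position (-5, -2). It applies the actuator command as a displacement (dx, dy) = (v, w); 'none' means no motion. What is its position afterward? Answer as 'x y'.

L0 escape: active, feeds wire = (-1, 2)
L1 explore_frontier: active, inhibitor → wire = none
L2 follow_wall: active, suppressor → wire = (-3, 2)
L3 wander: idle → wire stays (-3, 2)
L4 back_away: idle → wire stays (-3, 2)
L5 phototaxis: active, inhibitor → wire = none
L6 grasp: active, suppressor → wire = (-2, -2)
actuator = (-2, -2)
position: (-5, -2) + (-2, -2) = (-7, -4)

-7 -4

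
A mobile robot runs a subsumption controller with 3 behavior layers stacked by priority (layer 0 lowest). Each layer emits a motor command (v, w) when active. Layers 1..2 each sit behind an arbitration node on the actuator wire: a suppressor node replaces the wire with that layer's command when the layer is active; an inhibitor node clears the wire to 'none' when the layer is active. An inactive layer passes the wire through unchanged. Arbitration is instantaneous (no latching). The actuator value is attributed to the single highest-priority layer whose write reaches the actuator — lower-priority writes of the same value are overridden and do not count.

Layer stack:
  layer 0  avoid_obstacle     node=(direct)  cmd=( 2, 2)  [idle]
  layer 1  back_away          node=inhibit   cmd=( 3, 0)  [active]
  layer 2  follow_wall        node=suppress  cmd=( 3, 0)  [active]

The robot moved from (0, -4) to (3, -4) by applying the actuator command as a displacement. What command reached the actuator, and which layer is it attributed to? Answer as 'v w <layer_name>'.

displacement = (3, -4) − (0, -4) = (3, 0)
layer 0 (avoid_obstacle) idle — none
layer 1 (back_away) active — inhibits: none
layer 2 (follow_wall) active — suppresses: (3, 0)
→ actuator (3, 0) — from layer 2 (follow_wall)

3 0 follow_wall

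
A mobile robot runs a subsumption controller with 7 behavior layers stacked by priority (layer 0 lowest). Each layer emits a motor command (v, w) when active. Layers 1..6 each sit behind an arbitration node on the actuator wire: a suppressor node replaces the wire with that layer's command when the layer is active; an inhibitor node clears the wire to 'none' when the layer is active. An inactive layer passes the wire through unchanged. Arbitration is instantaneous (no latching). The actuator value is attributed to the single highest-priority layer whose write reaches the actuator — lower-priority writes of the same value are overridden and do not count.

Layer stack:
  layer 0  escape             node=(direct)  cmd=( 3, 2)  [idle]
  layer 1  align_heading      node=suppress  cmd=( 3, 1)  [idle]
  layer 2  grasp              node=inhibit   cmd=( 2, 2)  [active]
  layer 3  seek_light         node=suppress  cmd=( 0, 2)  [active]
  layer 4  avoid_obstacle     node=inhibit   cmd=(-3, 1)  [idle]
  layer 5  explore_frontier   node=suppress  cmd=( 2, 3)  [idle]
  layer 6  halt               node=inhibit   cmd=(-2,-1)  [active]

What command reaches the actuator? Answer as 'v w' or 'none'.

layer 0 (escape) idle — none
layer 1 (align_heading) idle — unchanged: none
layer 2 (grasp) active — inhibits: none
layer 3 (seek_light) active — suppresses: (0, 2)
layer 4 (avoid_obstacle) idle — unchanged: (0, 2)
layer 5 (explore_frontier) idle — unchanged: (0, 2)
layer 6 (halt) active — inhibits: none
→ actuator none

none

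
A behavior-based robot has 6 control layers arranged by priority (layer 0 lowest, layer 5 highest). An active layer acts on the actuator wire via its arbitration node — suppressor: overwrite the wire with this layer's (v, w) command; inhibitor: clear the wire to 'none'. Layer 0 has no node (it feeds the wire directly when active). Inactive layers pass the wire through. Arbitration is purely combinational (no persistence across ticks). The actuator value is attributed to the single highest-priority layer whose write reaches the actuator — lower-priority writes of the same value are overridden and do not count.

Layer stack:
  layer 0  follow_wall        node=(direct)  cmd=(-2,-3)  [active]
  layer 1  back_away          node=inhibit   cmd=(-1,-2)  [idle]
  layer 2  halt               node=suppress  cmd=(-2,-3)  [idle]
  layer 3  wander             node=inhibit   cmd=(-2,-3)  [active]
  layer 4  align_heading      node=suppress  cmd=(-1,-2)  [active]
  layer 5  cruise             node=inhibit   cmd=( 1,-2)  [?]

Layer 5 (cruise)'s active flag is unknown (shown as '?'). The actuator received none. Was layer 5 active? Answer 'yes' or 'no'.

If layer 5 is active=yes:
  actuator would be none
If layer 5 is active=no:
  actuator would be (-1, -2)
Observed none, so layer 5 was active.

yes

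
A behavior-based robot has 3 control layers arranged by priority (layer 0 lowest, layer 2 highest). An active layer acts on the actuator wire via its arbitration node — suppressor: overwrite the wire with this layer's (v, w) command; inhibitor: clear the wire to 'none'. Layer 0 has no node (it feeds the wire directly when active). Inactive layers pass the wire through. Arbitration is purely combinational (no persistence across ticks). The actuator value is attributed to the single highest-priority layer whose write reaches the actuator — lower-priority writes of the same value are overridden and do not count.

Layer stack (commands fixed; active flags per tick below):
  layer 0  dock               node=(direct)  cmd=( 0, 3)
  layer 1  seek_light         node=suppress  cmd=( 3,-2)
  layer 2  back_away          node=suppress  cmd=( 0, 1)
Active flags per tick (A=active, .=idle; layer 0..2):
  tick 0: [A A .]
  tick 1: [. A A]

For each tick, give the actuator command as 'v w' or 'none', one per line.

tick 0:
  L0 dock: active, feeds wire = (0, 3)
  L1 seek_light: active, suppressor → wire = (3, -2)
  L2 back_away: idle → wire stays (3, -2)
  actuator = (3, -2)
tick 1:
  L0 dock: idle → wire = none
  L1 seek_light: active, suppressor → wire = (3, -2)
  L2 back_away: active, suppressor → wire = (0, 1)
  actuator = (0, 1)

3 -2
0 1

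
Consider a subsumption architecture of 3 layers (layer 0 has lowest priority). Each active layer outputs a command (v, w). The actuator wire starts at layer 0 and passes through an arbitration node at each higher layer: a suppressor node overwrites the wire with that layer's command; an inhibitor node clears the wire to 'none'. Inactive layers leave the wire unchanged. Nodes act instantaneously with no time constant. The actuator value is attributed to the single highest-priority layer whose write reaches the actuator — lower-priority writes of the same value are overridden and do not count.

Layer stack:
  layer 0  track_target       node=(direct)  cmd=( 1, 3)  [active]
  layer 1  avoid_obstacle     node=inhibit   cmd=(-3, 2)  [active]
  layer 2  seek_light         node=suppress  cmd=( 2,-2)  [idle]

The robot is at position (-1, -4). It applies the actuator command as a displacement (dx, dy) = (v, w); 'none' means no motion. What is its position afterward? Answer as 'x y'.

-1 -4

[0] track_target on; wire := (1, 3)
[1] avoid_obstacle on (inhibit); wire := none
[2] seek_light off; pass none
output none
position: (-1, -4) + none = (-1, -4)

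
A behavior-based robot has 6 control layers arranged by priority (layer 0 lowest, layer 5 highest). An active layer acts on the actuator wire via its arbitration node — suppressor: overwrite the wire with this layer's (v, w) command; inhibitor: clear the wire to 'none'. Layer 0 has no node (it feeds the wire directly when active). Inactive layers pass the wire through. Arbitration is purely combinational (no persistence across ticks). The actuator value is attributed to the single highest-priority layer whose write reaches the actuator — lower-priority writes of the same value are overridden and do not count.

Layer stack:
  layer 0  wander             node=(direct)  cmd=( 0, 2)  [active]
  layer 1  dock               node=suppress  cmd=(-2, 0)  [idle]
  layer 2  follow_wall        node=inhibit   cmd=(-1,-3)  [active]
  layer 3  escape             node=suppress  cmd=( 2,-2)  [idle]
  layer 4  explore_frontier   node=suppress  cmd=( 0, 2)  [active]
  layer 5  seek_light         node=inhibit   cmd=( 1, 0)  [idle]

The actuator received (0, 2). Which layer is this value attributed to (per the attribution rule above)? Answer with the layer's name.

explore_frontier

layer 0 (wander) active — direct: (0, 2)
layer 1 (dock) idle — unchanged: (0, 2)
layer 2 (follow_wall) active — inhibits: none
layer 3 (escape) idle — unchanged: none
layer 4 (explore_frontier) active — suppresses: (0, 2)
layer 5 (seek_light) idle — unchanged: (0, 2)
→ actuator (0, 2)
last writer: layer 4 = explore_frontier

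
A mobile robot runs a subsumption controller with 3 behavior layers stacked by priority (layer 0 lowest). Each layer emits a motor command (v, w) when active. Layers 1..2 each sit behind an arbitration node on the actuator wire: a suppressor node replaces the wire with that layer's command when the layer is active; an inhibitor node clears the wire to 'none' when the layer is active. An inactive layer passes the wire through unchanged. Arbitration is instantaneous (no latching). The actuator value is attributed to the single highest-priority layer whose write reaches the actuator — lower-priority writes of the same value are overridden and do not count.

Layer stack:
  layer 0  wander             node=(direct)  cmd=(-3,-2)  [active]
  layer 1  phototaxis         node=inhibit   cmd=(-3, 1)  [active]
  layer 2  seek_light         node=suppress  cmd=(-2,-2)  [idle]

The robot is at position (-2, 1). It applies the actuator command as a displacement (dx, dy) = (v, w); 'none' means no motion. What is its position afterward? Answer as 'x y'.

L0 wander: active, feeds wire = (-3, -2)
L1 phototaxis: active, inhibitor → wire = none
L2 seek_light: idle → wire stays none
actuator = none
position: (-2, 1) + none = (-2, 1)

-2 1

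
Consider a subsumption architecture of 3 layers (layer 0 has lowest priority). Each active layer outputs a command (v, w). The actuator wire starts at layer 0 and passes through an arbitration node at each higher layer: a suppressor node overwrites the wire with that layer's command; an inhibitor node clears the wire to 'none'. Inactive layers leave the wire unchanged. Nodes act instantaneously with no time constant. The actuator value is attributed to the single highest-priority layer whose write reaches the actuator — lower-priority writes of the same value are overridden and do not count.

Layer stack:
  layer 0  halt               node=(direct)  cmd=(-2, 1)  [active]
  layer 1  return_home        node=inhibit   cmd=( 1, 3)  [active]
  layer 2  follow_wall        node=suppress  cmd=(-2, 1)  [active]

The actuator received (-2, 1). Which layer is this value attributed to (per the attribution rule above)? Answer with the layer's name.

[0] halt on; wire := (-2, 1)
[1] return_home on (inhibit); wire := none
[2] follow_wall on (suppress); wire := (-2, 1)
output (-2, 1)
last writer: layer 2 = follow_wall

follow_wall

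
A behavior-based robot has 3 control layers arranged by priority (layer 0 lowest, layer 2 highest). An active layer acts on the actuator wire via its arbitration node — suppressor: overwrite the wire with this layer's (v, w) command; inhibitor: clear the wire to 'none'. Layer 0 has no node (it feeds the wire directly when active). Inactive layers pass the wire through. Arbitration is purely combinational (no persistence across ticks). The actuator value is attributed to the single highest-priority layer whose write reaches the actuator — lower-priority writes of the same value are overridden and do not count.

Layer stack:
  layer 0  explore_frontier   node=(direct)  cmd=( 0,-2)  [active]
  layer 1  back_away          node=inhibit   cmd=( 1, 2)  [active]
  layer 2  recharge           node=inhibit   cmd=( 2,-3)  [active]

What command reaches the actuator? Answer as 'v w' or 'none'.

none

L0 explore_frontier: active, feeds wire = (0, -2)
L1 back_away: active, inhibitor → wire = none
L2 recharge: active, inhibitor → wire = none
actuator = none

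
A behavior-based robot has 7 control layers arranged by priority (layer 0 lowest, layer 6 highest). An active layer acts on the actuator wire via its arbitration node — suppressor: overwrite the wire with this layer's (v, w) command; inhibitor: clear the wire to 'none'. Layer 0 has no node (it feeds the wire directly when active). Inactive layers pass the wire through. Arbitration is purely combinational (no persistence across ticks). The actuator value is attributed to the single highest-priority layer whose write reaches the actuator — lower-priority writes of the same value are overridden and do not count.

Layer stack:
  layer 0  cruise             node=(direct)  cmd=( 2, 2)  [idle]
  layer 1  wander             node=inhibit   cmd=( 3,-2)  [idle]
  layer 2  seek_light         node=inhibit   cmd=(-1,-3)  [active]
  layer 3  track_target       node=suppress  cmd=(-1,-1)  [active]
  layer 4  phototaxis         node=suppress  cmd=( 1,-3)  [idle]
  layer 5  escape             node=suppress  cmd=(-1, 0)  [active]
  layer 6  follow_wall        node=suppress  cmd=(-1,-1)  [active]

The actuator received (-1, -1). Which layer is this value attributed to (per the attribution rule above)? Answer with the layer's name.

L0 cruise: idle → wire = none
L1 wander: idle → wire stays none
L2 seek_light: active, inhibitor → wire = none
L3 track_target: active, suppressor → wire = (-1, -1)
L4 phototaxis: idle → wire stays (-1, -1)
L5 escape: active, suppressor → wire = (-1, 0)
L6 follow_wall: active, suppressor → wire = (-1, -1)
actuator = (-1, -1)
last writer: layer 6 = follow_wall

follow_wall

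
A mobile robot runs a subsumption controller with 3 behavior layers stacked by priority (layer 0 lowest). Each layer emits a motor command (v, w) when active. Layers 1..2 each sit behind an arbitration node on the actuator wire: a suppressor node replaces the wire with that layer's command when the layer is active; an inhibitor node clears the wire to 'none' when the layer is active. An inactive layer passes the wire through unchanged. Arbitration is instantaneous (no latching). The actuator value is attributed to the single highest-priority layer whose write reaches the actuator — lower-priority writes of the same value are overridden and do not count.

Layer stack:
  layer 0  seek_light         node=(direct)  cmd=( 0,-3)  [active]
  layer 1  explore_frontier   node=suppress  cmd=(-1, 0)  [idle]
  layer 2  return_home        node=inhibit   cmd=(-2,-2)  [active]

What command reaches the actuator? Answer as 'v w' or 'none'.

none

L0 seek_light: active, feeds wire = (0, -3)
L1 explore_frontier: idle → wire stays (0, -3)
L2 return_home: active, inhibitor → wire = none
actuator = none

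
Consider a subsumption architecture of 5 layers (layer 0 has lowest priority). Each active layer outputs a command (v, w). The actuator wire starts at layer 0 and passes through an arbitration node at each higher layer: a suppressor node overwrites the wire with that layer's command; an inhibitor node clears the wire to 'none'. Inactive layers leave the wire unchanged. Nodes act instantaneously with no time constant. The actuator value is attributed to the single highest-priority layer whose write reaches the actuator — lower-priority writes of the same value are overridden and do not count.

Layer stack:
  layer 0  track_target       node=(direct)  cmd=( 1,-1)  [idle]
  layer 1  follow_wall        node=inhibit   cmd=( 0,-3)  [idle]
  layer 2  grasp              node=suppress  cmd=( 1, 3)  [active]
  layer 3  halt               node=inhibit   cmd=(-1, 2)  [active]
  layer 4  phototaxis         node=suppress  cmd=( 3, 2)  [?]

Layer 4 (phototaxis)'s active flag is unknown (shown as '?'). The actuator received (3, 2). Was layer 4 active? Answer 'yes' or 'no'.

If layer 4 is active=yes:
  actuator would be (3, 2)
If layer 4 is active=no:
  actuator would be none
Observed (3, 2), so layer 4 was active.

yes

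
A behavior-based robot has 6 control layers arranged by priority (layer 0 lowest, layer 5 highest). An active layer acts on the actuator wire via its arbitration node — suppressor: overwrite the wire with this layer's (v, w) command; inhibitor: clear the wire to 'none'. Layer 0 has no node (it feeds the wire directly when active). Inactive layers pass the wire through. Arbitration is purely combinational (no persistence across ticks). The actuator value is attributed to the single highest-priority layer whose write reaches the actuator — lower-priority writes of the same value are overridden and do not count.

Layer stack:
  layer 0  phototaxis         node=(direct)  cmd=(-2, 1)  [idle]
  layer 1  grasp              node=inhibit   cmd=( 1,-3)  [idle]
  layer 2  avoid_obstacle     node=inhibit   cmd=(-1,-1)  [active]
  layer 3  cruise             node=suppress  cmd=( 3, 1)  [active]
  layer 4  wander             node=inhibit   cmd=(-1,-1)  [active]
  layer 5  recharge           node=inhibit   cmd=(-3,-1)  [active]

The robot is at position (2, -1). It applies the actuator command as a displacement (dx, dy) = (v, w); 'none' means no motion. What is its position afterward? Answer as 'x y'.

2 -1

[0] phototaxis off; wire := none
[1] grasp off; pass none
[2] avoid_obstacle on (inhibit); wire := none
[3] cruise on (suppress); wire := (3, 1)
[4] wander on (inhibit); wire := none
[5] recharge on (inhibit); wire := none
output none
position: (2, -1) + none = (2, -1)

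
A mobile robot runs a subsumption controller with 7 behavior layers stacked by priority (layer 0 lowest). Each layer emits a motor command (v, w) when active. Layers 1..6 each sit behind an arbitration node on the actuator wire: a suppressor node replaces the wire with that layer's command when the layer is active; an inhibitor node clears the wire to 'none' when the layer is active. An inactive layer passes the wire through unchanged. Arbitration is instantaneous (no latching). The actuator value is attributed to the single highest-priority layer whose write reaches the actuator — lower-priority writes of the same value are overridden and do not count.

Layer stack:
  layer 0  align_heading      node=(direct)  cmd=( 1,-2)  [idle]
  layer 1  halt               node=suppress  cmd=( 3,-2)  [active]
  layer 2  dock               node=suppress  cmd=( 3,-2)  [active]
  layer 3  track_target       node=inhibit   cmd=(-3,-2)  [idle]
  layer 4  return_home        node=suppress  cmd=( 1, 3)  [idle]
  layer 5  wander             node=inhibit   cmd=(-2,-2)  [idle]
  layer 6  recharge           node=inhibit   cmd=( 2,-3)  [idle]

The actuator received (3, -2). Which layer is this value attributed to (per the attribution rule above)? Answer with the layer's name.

dock

layer 0 (align_heading) idle — none
layer 1 (halt) active — suppresses: (3, -2)
layer 2 (dock) active — suppresses: (3, -2)
layer 3 (track_target) idle — unchanged: (3, -2)
layer 4 (return_home) idle — unchanged: (3, -2)
layer 5 (wander) idle — unchanged: (3, -2)
layer 6 (recharge) idle — unchanged: (3, -2)
→ actuator (3, -2)
last writer: layer 2 = dock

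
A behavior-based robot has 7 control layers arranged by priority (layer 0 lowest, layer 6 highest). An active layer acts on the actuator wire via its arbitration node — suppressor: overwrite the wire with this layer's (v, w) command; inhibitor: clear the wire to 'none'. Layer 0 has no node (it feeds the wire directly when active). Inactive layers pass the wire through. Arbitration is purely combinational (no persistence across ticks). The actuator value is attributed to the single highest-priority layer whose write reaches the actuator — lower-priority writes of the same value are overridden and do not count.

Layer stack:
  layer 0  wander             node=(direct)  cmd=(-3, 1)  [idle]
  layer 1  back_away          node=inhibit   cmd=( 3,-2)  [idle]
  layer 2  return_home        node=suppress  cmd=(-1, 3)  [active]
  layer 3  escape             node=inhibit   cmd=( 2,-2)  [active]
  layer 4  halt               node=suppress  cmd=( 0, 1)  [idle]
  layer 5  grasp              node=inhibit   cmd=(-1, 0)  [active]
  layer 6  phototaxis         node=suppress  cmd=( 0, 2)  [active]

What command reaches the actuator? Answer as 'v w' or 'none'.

L0 wander: idle → wire = none
L1 back_away: idle → wire stays none
L2 return_home: active, suppressor → wire = (-1, 3)
L3 escape: active, inhibitor → wire = none
L4 halt: idle → wire stays none
L5 grasp: active, inhibitor → wire = none
L6 phototaxis: active, suppressor → wire = (0, 2)
actuator = (0, 2)

0 2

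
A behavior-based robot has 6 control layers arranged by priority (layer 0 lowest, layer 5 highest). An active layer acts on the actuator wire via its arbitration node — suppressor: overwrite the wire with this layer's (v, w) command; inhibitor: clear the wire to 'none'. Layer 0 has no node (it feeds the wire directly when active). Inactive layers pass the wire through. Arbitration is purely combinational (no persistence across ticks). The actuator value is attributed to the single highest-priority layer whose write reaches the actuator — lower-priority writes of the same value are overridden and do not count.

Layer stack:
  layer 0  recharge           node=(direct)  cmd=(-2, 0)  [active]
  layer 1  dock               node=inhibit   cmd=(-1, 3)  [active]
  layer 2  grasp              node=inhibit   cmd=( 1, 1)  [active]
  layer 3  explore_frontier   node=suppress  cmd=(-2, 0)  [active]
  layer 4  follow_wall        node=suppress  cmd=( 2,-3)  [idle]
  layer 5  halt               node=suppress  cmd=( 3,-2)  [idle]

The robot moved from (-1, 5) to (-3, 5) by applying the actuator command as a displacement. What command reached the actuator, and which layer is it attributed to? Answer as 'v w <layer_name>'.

displacement = (-3, 5) − (-1, 5) = (-2, 0)
layer 0 (recharge) active — direct: (-2, 0)
layer 1 (dock) active — inhibits: none
layer 2 (grasp) active — inhibits: none
layer 3 (explore_frontier) active — suppresses: (-2, 0)
layer 4 (follow_wall) idle — unchanged: (-2, 0)
layer 5 (halt) idle — unchanged: (-2, 0)
→ actuator (-2, 0) — from layer 3 (explore_frontier)

-2 0 explore_frontier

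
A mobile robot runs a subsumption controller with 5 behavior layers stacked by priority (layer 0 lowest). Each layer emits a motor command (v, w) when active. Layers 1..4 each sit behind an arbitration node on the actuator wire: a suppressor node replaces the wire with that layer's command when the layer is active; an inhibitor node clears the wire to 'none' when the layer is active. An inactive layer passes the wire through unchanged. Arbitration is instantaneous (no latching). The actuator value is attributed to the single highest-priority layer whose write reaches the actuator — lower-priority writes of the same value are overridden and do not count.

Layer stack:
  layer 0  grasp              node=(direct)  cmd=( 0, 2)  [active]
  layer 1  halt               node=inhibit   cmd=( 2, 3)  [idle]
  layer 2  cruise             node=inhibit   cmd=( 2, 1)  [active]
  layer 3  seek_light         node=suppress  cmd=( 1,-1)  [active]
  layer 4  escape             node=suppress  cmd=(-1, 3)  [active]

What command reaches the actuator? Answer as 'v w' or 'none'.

[0] grasp on; wire := (0, 2)
[1] halt off; pass (0, 2)
[2] cruise on (inhibit); wire := none
[3] seek_light on (suppress); wire := (1, -1)
[4] escape on (suppress); wire := (-1, 3)
output (-1, 3)

-1 3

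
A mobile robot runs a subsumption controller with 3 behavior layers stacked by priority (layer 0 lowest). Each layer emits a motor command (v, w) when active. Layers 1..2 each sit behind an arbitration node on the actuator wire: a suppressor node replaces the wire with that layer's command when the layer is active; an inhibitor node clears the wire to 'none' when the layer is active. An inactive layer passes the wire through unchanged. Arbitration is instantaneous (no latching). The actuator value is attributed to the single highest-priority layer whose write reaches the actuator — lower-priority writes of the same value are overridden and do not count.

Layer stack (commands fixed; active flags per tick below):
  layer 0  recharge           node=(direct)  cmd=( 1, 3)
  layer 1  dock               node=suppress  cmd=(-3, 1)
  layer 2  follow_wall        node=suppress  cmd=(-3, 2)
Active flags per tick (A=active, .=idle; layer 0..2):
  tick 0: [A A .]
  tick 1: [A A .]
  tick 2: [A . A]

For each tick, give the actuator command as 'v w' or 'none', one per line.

-3 1
-3 1
-3 2

tick 0:
  L0 recharge: active, feeds wire = (1, 3)
  L1 dock: active, suppressor → wire = (-3, 1)
  L2 follow_wall: idle → wire stays (-3, 1)
  actuator = (-3, 1)
tick 1:
  L0 recharge: active, feeds wire = (1, 3)
  L1 dock: active, suppressor → wire = (-3, 1)
  L2 follow_wall: idle → wire stays (-3, 1)
  actuator = (-3, 1)
tick 2:
  L0 recharge: active, feeds wire = (1, 3)
  L1 dock: idle → wire stays (1, 3)
  L2 follow_wall: active, suppressor → wire = (-3, 2)
  actuator = (-3, 2)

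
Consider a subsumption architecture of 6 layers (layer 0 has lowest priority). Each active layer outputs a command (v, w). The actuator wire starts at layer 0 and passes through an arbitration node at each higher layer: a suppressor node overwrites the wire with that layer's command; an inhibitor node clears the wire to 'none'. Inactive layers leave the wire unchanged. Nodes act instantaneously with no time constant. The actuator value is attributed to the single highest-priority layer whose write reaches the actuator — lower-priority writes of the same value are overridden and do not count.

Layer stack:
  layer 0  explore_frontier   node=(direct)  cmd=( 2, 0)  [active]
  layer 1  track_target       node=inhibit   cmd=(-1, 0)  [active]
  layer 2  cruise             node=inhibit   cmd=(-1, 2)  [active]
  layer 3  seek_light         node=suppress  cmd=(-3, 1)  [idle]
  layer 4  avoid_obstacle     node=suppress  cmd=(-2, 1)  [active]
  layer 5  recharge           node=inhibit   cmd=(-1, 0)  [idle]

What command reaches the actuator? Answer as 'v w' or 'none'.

layer 0 (explore_frontier) active — direct: (2, 0)
layer 1 (track_target) active — inhibits: none
layer 2 (cruise) active — inhibits: none
layer 3 (seek_light) idle — unchanged: none
layer 4 (avoid_obstacle) active — suppresses: (-2, 1)
layer 5 (recharge) idle — unchanged: (-2, 1)
→ actuator (-2, 1)

-2 1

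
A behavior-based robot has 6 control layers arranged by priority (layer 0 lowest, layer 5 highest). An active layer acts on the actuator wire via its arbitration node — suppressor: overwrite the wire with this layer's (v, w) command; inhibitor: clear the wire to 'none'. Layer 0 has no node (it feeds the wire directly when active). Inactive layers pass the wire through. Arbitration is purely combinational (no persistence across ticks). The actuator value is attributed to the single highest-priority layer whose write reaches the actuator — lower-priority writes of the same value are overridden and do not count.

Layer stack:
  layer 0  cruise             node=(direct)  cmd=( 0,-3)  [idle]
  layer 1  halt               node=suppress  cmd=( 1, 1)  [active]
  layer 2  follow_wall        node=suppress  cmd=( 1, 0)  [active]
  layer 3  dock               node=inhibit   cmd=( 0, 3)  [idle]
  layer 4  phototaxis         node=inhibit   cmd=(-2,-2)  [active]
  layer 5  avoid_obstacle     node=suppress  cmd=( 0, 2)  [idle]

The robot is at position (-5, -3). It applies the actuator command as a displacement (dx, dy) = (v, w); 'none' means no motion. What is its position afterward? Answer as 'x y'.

[0] cruise off; wire := none
[1] halt on (suppress); wire := (1, 1)
[2] follow_wall on (suppress); wire := (1, 0)
[3] dock off; pass (1, 0)
[4] phototaxis on (inhibit); wire := none
[5] avoid_obstacle off; pass none
output none
position: (-5, -3) + none = (-5, -3)

-5 -3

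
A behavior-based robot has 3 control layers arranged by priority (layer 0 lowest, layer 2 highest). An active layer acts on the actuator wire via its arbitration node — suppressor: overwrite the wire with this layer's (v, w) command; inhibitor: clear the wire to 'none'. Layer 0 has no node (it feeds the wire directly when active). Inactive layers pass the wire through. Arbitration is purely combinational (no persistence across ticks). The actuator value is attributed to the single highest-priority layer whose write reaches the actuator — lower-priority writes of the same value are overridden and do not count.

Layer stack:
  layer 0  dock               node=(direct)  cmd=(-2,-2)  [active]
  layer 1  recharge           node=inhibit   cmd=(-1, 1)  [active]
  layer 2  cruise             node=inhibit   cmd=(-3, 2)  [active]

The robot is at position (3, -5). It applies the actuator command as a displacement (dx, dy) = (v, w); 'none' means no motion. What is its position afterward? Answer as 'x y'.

3 -5

layer 0 (dock) active — direct: (-2, -2)
layer 1 (recharge) active — inhibits: none
layer 2 (cruise) active — inhibits: none
→ actuator none
position: (3, -5) + none = (3, -5)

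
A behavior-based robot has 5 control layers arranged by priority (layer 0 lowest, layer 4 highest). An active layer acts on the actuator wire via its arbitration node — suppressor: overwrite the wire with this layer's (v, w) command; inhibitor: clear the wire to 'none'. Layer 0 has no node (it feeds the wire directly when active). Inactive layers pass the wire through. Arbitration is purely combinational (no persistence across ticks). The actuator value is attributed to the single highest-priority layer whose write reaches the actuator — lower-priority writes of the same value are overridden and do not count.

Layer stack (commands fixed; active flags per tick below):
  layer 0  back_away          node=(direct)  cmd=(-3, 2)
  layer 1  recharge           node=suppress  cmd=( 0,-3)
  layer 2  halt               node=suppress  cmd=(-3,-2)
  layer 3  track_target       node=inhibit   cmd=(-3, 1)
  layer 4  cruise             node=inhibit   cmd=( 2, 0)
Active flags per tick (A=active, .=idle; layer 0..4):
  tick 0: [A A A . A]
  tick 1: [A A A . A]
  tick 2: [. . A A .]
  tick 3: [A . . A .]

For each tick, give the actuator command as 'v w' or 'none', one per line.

none
none
none
none

tick 0:
  [0] back_away on; wire := (-3, 2)
  [1] recharge on (suppress); wire := (0, -3)
  [2] halt on (suppress); wire := (-3, -2)
  [3] track_target off; pass (-3, -2)
  [4] cruise on (inhibit); wire := none
  output none
tick 1:
  [0] back_away on; wire := (-3, 2)
  [1] recharge on (suppress); wire := (0, -3)
  [2] halt on (suppress); wire := (-3, -2)
  [3] track_target off; pass (-3, -2)
  [4] cruise on (inhibit); wire := none
  output none
tick 2:
  [0] back_away off; wire := none
  [1] recharge off; pass none
  [2] halt on (suppress); wire := (-3, -2)
  [3] track_target on (inhibit); wire := none
  [4] cruise off; pass none
  output none
tick 3:
  [0] back_away on; wire := (-3, 2)
  [1] recharge off; pass (-3, 2)
  [2] halt off; pass (-3, 2)
  [3] track_target on (inhibit); wire := none
  [4] cruise off; pass none
  output none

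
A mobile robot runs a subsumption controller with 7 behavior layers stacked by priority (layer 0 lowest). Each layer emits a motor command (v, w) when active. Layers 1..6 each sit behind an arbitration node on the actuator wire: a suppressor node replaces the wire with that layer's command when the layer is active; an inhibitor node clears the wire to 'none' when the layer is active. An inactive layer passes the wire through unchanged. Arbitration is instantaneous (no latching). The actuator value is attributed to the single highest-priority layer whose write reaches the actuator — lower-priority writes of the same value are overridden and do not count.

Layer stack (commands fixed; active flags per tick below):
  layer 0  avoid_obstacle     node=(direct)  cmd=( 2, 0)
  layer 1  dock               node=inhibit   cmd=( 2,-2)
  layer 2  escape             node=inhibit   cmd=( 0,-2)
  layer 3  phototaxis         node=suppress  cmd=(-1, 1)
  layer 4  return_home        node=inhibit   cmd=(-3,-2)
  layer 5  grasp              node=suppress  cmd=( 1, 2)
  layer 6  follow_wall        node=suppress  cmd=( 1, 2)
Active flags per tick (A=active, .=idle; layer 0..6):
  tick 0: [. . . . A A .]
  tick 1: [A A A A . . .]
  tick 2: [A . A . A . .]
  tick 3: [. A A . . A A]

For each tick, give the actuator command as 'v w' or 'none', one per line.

tick 0:
  [0] avoid_obstacle off; wire := none
  [1] dock off; pass none
  [2] escape off; pass none
  [3] phototaxis off; pass none
  [4] return_home on (inhibit); wire := none
  [5] grasp on (suppress); wire := (1, 2)
  [6] follow_wall off; pass (1, 2)
  output (1, 2)
tick 1:
  [0] avoid_obstacle on; wire := (2, 0)
  [1] dock on (inhibit); wire := none
  [2] escape on (inhibit); wire := none
  [3] phototaxis on (suppress); wire := (-1, 1)
  [4] return_home off; pass (-1, 1)
  [5] grasp off; pass (-1, 1)
  [6] follow_wall off; pass (-1, 1)
  output (-1, 1)
tick 2:
  [0] avoid_obstacle on; wire := (2, 0)
  [1] dock off; pass (2, 0)
  [2] escape on (inhibit); wire := none
  [3] phototaxis off; pass none
  [4] return_home on (inhibit); wire := none
  [5] grasp off; pass none
  [6] follow_wall off; pass none
  output none
tick 3:
  [0] avoid_obstacle off; wire := none
  [1] dock on (inhibit); wire := none
  [2] escape on (inhibit); wire := none
  [3] phototaxis off; pass none
  [4] return_home off; pass none
  [5] grasp on (suppress); wire := (1, 2)
  [6] follow_wall on (suppress); wire := (1, 2)
  output (1, 2)

1 2
-1 1
none
1 2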